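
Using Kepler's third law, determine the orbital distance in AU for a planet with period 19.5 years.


a = P^(2/3) = 19.5^(2/3) = 7.2447

7.2447 AU


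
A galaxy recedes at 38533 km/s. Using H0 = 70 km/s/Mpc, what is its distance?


d = v / H0 = 38533 / 70 = 550.4714

550.4714 Mpc


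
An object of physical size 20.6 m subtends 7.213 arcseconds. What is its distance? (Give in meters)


D = size / theta_rad, theta_rad = 7.213 * pi/(180*3600) = 3.497e-05, D = 589082.9071

589082.9071 m


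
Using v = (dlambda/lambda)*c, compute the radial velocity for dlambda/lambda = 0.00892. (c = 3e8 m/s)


v = (dlambda/lambda) * c = 0.00892 * 3e8 = 2.676e+06

2.676e+06 m/s


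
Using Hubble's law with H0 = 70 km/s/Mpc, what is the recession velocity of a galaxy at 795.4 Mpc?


v = H0 * d = 70 * 795.4 = 55678.0

55678.0 km/s


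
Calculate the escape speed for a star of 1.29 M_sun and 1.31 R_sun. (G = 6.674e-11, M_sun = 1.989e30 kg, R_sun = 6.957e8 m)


M = 1.29 * 1.989e30 kg = 2.56581e+30 kg; R = 1.31 * 6.957e8 m = 9.11367e+08 m. v_esc = sqrt(2GM/R) = sqrt(2 * 6.674e-11 * 2.56581e+30 / 9.11367e+08) = 613018.6625

613018.6625 m/s


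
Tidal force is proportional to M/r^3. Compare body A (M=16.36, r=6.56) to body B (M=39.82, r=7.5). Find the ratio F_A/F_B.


Ratio = (M1/r1^3) / (M2/r2^3) = (16.36/6.56^3) / (39.82/7.5^3) = 0.614

0.614


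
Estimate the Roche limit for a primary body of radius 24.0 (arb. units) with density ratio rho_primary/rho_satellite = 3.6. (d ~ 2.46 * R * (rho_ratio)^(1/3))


d_Roche = 2.46 * 24.0 * 3.6^(1/3) = 90.4858

90.4858


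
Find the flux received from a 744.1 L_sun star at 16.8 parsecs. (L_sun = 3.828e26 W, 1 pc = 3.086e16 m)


F = L / (4*pi*d^2) = 2.848e+29 / (4*pi*(5.184e+17)^2) = 8.433e-08

8.433e-08 W/m^2


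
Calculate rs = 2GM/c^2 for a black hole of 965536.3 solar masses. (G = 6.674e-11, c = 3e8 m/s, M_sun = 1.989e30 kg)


M = 965536.3 * 1.989e30 kg = 1.920451701e+36 kg. rs = 2GM/c^2 = 2 * 6.674e-11 * 1.920451701e+36 / (3e8)^2 = 2.848e+09

2.848e+09 m


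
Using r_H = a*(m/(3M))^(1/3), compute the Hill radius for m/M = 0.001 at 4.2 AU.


r_H = a * (m/3M)^(1/3) = 4.2 * (0.001/3)^(1/3) = 0.2912

0.2912 AU


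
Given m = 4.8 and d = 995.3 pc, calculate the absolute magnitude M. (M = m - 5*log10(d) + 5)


M = m - 5*log10(d) + 5 = 4.8 - 5*log10(995.3) + 5 = -5.1898

-5.1898


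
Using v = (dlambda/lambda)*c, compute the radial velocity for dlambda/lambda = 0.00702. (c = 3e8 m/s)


v = (dlambda/lambda) * c = 0.00702 * 3e8 = 2.106e+06

2.106e+06 m/s


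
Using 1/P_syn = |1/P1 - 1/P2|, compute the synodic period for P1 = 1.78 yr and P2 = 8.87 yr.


1/P_syn = |1/P1 - 1/P2| = |1/1.78 - 1/8.87| => P_syn = 2.2269

2.2269 years


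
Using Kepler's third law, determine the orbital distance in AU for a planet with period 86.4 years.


a = P^(2/3) = 86.4^(2/3) = 19.5438

19.5438 AU


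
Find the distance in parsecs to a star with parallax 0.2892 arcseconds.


d = 1/p = 1/0.2892 = 3.4578

3.4578 pc


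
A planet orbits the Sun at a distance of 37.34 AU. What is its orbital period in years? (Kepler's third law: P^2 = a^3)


P = a^(3/2) = 37.34^1.5 = 228.1715

228.1715 years


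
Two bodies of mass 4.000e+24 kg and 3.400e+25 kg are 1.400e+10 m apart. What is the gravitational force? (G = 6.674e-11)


F = G*m1*m2/r^2 = 6.674e-11 * 4.000e+24 * 3.400e+25 / (1.400e+10)^2 = 6.674e-11 * 1.360e+50 / 1.960e+20 = 4.631e+19

4.631e+19 N


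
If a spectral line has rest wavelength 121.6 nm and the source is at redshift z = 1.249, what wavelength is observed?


lam_obs = lam_emit * (1 + z) = 121.6 * (1 + 1.249) = 273.4784

273.4784 nm


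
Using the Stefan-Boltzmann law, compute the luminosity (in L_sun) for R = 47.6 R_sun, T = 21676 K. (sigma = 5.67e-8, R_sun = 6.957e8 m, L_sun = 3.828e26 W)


R = 47.6 * 6.957e8 m = 3.311532e+10 m. L = 4*pi*R^2*sigma*T^4 = 4*pi*(3.311532e+10)^2 * 5.67e-8 * 21676^4 = 1.724913831e+32 W. L/L_sun = 1.724913831e+32 / 3.828e26 = 450604.449

450604.449 L_sun


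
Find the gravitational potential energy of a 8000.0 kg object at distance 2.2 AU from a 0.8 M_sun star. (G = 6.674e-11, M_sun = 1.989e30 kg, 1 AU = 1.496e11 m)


M = 0.8 * 1.989e30 kg = 1.5912e+30 kg; r = 2.2 AU * 1.496e11 m/AU = 3.2912e+11 m. U = -GM*m/r = -(6.674e-11 * 1.5912e+30 * 8000.0) / 3.2912e+11 = -2.581e+12

-2.581e+12 J


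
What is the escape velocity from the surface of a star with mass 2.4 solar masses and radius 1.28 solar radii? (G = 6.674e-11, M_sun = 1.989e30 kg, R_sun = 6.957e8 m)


M = 2.4 * 1.989e30 kg = 4.7736e+30 kg; R = 1.28 * 6.957e8 m = 8.90496e+08 m. v_esc = sqrt(2GM/R) = sqrt(2 * 6.674e-11 * 4.7736e+30 / 8.90496e+08) = 845892.4037

845892.4037 m/s


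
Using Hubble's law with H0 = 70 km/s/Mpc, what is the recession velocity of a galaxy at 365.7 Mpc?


v = H0 * d = 70 * 365.7 = 25599.0

25599.0 km/s


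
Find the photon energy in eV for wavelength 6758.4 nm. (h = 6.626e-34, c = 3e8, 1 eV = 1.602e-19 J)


E = hc/lambda = 6.626e-34 * 3e8 / 6.758e-06 = 2.941e-20 J = 0.1836 eV

0.1836 eV


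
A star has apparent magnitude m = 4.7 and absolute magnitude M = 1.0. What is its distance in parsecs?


d = 10^((m - M + 5)/5) = 10^((4.7 - 1.0 + 5)/5) = 54.9541

54.9541 pc


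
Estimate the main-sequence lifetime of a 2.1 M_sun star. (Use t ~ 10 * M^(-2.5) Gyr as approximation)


t = 10 * M^(-2.5) = 10 * 2.1^(-2.5) = 1.5648

1.5648 Gyr


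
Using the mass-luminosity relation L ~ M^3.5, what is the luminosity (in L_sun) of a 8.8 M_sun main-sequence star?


L/L_sun = (M/M_sun)^3.5 = 8.8^3.5 = 2021.5726

2021.5726 L_sun


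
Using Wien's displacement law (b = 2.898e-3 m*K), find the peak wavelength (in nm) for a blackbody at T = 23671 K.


lam_max = b / T = 2.898e-3 / 23671 = 1.224e-07 m = 122.4283 nm

122.4283 nm


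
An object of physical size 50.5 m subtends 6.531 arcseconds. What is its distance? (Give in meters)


D = size / theta_rad, theta_rad = 6.531 * pi/(180*3600) = 3.166e-05, D = 1.595e+06

1.595e+06 m


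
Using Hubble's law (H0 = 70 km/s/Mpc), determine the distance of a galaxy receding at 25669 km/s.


d = v / H0 = 25669 / 70 = 366.7

366.7 Mpc


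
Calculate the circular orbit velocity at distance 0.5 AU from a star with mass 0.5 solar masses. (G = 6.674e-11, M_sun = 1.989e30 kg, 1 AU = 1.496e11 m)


v = sqrt(GM/r) = sqrt(6.674e-11 * 9.945e+29 / 7.480e+10) = 29788.2298

29788.2298 m/s


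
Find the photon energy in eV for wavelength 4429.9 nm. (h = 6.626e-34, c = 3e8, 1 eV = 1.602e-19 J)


E = hc/lambda = 6.626e-34 * 3e8 / 4.430e-06 = 4.487e-20 J = 0.2801 eV

0.2801 eV


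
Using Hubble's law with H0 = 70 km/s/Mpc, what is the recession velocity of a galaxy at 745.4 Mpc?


v = H0 * d = 70 * 745.4 = 52178.0

52178.0 km/s


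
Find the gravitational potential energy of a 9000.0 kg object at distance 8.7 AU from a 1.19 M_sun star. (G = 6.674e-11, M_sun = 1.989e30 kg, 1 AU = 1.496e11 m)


M = 1.19 * 1.989e30 kg = 2.36691e+30 kg; r = 8.7 AU * 1.496e11 m/AU = 1.30152e+12 m. U = -GM*m/r = -(6.674e-11 * 2.36691e+30 * 9000.0) / 1.30152e+12 = -1.092e+12

-1.092e+12 J


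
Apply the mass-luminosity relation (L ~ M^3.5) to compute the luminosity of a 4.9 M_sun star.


L/L_sun = (M/M_sun)^3.5 = 4.9^3.5 = 260.4272

260.4272 L_sun


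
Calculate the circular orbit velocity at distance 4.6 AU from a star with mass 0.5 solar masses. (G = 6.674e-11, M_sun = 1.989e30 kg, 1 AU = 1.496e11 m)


v = sqrt(GM/r) = sqrt(6.674e-11 * 9.945e+29 / 6.882e+11) = 9820.8885

9820.8885 m/s


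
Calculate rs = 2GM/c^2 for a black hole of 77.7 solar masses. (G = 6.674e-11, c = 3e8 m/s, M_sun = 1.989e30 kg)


M = 77.7 * 1.989e30 kg = 1.545453e+32 kg. rs = 2GM/c^2 = 2 * 6.674e-11 * 1.545453e+32 / (3e8)^2 = 229207.8516

229207.8516 m


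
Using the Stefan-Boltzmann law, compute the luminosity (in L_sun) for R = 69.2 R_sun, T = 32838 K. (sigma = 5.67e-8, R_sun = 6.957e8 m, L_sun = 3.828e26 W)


R = 69.2 * 6.957e8 m = 4.814244e+10 m. L = 4*pi*R^2*sigma*T^4 = 4*pi*(4.814244e+10)^2 * 5.67e-8 * 32838^4 = 1.920241771e+33 W. L/L_sun = 1.920241771e+33 / 3.828e26 = 5.016e+06

5.016e+06 L_sun


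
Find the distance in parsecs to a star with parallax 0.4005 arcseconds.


d = 1/p = 1/0.4005 = 2.4969

2.4969 pc


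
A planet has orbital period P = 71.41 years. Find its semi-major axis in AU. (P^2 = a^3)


a = P^(2/3) = 71.41^(2/3) = 17.2123

17.2123 AU


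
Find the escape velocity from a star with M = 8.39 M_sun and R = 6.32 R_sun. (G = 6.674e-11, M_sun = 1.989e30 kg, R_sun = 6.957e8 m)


M = 8.39 * 1.989e30 kg = 1.668771e+31 kg; R = 6.32 * 6.957e8 m = 4.396824e+09 m. v_esc = sqrt(2GM/R) = sqrt(2 * 6.674e-11 * 1.668771e+31 / 4.396824e+09) = 711765.4945

711765.4945 m/s


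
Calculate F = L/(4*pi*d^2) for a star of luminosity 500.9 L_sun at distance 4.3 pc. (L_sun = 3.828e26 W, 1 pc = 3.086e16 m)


F = L / (4*pi*d^2) = 1.917e+29 / (4*pi*(1.327e+17)^2) = 8.665e-07

8.665e-07 W/m^2


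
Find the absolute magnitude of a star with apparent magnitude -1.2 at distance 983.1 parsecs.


M = m - 5*log10(d) + 5 = -1.2 - 5*log10(983.1) + 5 = -11.163

-11.163


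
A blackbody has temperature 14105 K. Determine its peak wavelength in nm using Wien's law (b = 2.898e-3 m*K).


lam_max = b / T = 2.898e-3 / 14105 = 2.055e-07 m = 205.4591 nm

205.4591 nm


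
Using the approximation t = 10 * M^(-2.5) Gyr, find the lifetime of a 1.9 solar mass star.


t = 10 * M^(-2.5) = 10 * 1.9^(-2.5) = 2.0096

2.0096 Gyr


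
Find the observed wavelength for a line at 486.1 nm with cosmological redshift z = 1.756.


lam_obs = lam_emit * (1 + z) = 486.1 * (1 + 1.756) = 1339.6916

1339.6916 nm


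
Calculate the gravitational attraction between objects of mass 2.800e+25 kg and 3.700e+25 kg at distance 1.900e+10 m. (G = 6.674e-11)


F = G*m1*m2/r^2 = 6.674e-11 * 2.800e+25 * 3.700e+25 / (1.900e+10)^2 = 6.674e-11 * 1.036e+51 / 3.610e+20 = 1.915e+20

1.915e+20 N


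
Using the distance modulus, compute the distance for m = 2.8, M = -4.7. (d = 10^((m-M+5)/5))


d = 10^((m - M + 5)/5) = 10^((2.8 - -4.7 + 5)/5) = 316.2278

316.2278 pc


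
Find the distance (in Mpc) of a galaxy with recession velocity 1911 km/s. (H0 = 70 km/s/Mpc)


d = v / H0 = 1911 / 70 = 27.3

27.3 Mpc


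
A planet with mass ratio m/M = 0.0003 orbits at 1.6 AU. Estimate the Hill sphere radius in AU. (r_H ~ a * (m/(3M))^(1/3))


r_H = a * (m/3M)^(1/3) = 1.6 * (0.0003/3)^(1/3) = 0.0743

0.0743 AU


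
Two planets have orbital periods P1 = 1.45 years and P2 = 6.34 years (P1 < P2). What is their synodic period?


1/P_syn = |1/P1 - 1/P2| = |1/1.45 - 1/6.34| => P_syn = 1.88

1.88 years


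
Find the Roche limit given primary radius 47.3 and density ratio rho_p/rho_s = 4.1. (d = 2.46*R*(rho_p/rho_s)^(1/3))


d_Roche = 2.46 * 47.3 * 4.1^(1/3) = 186.2334

186.2334


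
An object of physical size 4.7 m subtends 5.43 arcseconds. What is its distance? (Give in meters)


D = size / theta_rad, theta_rad = 5.43 * pi/(180*3600) = 2.633e-05, D = 178534.9152

178534.9152 m


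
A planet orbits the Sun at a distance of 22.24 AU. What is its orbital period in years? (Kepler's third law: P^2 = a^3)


P = a^(3/2) = 22.24^1.5 = 104.8823

104.8823 years


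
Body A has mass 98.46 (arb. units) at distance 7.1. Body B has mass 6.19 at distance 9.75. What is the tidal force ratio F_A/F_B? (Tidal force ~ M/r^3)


Ratio = (M1/r1^3) / (M2/r2^3) = (98.46/7.1^3) / (6.19/9.75^3) = 41.1915

41.1915


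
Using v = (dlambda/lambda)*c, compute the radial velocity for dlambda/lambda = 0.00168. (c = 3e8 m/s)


v = (dlambda/lambda) * c = 0.00168 * 3e8 = 504000.0

504000.0 m/s


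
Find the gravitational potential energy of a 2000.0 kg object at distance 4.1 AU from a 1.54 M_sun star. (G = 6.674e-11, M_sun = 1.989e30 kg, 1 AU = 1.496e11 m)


M = 1.54 * 1.989e30 kg = 3.06306e+30 kg; r = 4.1 AU * 1.496e11 m/AU = 6.1336e+11 m. U = -GM*m/r = -(6.674e-11 * 3.06306e+30 * 2000.0) / 6.1336e+11 = -6.666e+11

-6.666e+11 J


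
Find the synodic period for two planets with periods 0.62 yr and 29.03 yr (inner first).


1/P_syn = |1/P1 - 1/P2| = |1/0.62 - 1/29.03| => P_syn = 0.6335

0.6335 years


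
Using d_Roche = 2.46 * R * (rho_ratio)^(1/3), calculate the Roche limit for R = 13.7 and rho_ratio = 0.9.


d_Roche = 2.46 * 13.7 * 0.9^(1/3) = 32.5389

32.5389


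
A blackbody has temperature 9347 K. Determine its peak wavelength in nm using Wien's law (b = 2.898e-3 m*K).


lam_max = b / T = 2.898e-3 / 9347 = 3.100e-07 m = 310.046 nm

310.046 nm


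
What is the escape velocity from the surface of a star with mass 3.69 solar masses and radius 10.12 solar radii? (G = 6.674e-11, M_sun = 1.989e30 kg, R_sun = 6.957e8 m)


M = 3.69 * 1.989e30 kg = 7.33941e+30 kg; R = 10.12 * 6.957e8 m = 7.040484e+09 m. v_esc = sqrt(2GM/R) = sqrt(2 * 6.674e-11 * 7.33941e+30 / 7.040484e+09) = 373024.5505

373024.5505 m/s


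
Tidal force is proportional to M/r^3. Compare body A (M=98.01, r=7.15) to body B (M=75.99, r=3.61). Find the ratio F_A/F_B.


Ratio = (M1/r1^3) / (M2/r2^3) = (98.01/7.15^3) / (75.99/3.61^3) = 0.166

0.166


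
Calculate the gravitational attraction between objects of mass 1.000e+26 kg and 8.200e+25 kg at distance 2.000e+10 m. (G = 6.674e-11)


F = G*m1*m2/r^2 = 6.674e-11 * 1.000e+26 * 8.200e+25 / (2.000e+10)^2 = 6.674e-11 * 8.200e+51 / 4.000e+20 = 1.368e+21

1.368e+21 N


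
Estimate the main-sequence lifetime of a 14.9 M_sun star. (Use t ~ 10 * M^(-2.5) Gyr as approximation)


t = 10 * M^(-2.5) = 10 * 14.9^(-2.5) = 0.0117

0.0117 Gyr


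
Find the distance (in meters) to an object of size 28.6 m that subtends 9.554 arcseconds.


D = size / theta_rad, theta_rad = 9.554 * pi/(180*3600) = 4.632e-05, D = 617455.878

617455.878 m


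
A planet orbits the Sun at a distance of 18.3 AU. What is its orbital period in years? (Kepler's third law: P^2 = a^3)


P = a^(3/2) = 18.3^1.5 = 78.2847

78.2847 years


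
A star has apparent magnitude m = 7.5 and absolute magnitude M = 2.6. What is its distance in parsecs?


d = 10^((m - M + 5)/5) = 10^((7.5 - 2.6 + 5)/5) = 95.4993

95.4993 pc


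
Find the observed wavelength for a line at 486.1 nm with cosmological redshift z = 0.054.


lam_obs = lam_emit * (1 + z) = 486.1 * (1 + 0.054) = 512.3494

512.3494 nm


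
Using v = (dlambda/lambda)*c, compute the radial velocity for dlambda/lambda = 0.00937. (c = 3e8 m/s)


v = (dlambda/lambda) * c = 0.00937 * 3e8 = 2.811e+06

2.811e+06 m/s


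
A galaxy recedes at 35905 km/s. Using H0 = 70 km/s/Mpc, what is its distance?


d = v / H0 = 35905 / 70 = 512.9286

512.9286 Mpc


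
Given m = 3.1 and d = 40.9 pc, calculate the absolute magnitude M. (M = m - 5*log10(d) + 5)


M = m - 5*log10(d) + 5 = 3.1 - 5*log10(40.9) + 5 = 0.0414

0.0414


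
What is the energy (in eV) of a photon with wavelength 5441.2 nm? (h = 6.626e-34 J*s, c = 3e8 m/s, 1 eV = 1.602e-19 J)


E = hc/lambda = 6.626e-34 * 3e8 / 5.441e-06 = 3.653e-20 J = 0.228 eV

0.228 eV


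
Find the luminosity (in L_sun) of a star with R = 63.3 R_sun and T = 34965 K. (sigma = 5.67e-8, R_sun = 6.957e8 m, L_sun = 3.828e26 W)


R = 63.3 * 6.957e8 m = 4.403781e+10 m. L = 4*pi*R^2*sigma*T^4 = 4*pi*(4.403781e+10)^2 * 5.67e-8 * 34965^4 = 2.065277815e+33 W. L/L_sun = 2.065277815e+33 / 3.828e26 = 5.395e+06

5.395e+06 L_sun


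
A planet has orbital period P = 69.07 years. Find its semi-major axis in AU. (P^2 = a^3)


a = P^(2/3) = 69.07^(2/3) = 16.8342

16.8342 AU


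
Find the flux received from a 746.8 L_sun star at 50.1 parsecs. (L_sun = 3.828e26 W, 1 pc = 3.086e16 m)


F = L / (4*pi*d^2) = 2.859e+29 / (4*pi*(1.546e+18)^2) = 9.517e-09

9.517e-09 W/m^2


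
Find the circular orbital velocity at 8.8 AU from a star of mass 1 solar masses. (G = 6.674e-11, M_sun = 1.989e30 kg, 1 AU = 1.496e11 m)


v = sqrt(GM/r) = sqrt(6.674e-11 * 1.989e+30 / 1.316e+12) = 10041.6102

10041.6102 m/s


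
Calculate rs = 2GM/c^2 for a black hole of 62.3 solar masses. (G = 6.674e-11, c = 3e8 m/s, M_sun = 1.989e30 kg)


M = 62.3 * 1.989e30 kg = 1.239147e+32 kg. rs = 2GM/c^2 = 2 * 6.674e-11 * 1.239147e+32 / (3e8)^2 = 183779.2684

183779.2684 m


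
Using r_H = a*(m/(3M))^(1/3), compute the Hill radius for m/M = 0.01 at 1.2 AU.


r_H = a * (m/3M)^(1/3) = 1.2 * (0.01/3)^(1/3) = 0.1793

0.1793 AU


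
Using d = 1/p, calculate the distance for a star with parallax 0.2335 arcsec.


d = 1/p = 1/0.2335 = 4.2827

4.2827 pc


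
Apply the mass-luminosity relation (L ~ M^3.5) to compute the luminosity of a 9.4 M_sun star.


L/L_sun = (M/M_sun)^3.5 = 9.4^3.5 = 2546.5223

2546.5223 L_sun


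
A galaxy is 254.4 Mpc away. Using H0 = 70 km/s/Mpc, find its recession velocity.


v = H0 * d = 70 * 254.4 = 17808.0

17808.0 km/s


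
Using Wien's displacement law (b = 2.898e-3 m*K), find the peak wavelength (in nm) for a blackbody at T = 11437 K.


lam_max = b / T = 2.898e-3 / 11437 = 2.534e-07 m = 253.3881 nm

253.3881 nm


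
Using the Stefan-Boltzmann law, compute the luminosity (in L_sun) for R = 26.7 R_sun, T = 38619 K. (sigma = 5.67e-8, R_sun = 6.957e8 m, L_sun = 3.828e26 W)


R = 26.7 * 6.957e8 m = 1.857519e+10 m. L = 4*pi*R^2*sigma*T^4 = 4*pi*(1.857519e+10)^2 * 5.67e-8 * 38619^4 = 5.46844122e+32 W. L/L_sun = 5.46844122e+32 / 3.828e26 = 1.429e+06

1.429e+06 L_sun


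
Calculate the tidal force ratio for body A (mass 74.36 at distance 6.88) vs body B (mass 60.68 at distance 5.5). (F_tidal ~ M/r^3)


Ratio = (M1/r1^3) / (M2/r2^3) = (74.36/6.88^3) / (60.68/5.5^3) = 0.6261

0.6261


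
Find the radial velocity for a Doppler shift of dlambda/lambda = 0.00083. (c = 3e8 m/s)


v = (dlambda/lambda) * c = 0.00083 * 3e8 = 249000.0

249000.0 m/s


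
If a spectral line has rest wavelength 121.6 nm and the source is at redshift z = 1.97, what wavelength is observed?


lam_obs = lam_emit * (1 + z) = 121.6 * (1 + 1.97) = 361.152

361.152 nm


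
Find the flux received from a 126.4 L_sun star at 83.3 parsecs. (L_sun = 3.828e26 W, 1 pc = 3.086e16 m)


F = L / (4*pi*d^2) = 4.839e+28 / (4*pi*(2.571e+18)^2) = 5.827e-10

5.827e-10 W/m^2


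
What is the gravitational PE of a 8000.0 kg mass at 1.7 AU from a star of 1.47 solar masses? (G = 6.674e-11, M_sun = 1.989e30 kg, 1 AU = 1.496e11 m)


M = 1.47 * 1.989e30 kg = 2.92383e+30 kg; r = 1.7 AU * 1.496e11 m/AU = 2.5432e+11 m. U = -GM*m/r = -(6.674e-11 * 2.92383e+30 * 8000.0) / 2.5432e+11 = -6.138e+12

-6.138e+12 J


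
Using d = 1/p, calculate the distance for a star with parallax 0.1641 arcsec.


d = 1/p = 1/0.1641 = 6.0938

6.0938 pc


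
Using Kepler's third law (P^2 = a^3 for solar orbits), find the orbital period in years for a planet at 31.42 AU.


P = a^(3/2) = 31.42^1.5 = 176.1202

176.1202 years


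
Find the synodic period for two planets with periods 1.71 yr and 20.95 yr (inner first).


1/P_syn = |1/P1 - 1/P2| = |1/1.71 - 1/20.95| => P_syn = 1.862

1.862 years


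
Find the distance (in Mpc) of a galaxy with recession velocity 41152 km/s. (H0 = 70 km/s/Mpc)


d = v / H0 = 41152 / 70 = 587.8857

587.8857 Mpc


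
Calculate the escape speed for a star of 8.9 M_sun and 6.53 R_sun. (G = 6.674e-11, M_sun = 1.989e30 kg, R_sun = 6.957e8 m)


M = 8.9 * 1.989e30 kg = 1.77021e+31 kg; R = 6.53 * 6.957e8 m = 4.542921e+09 m. v_esc = sqrt(2GM/R) = sqrt(2 * 6.674e-11 * 1.77021e+31 / 4.542921e+09) = 721195.3229

721195.3229 m/s


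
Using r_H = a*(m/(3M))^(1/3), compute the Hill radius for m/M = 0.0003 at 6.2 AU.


r_H = a * (m/3M)^(1/3) = 6.2 * (0.0003/3)^(1/3) = 0.2878

0.2878 AU


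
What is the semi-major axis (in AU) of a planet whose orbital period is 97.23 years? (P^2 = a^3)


a = P^(2/3) = 97.23^(2/3) = 21.1446

21.1446 AU


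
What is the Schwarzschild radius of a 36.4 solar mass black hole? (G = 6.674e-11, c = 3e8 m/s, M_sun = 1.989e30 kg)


M = 36.4 * 1.989e30 kg = 7.23996e+31 kg. rs = 2GM/c^2 = 2 * 6.674e-11 * 7.23996e+31 / (3e8)^2 = 107376.6512

107376.6512 m


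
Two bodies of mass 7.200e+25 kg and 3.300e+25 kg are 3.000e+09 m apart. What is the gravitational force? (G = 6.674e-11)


F = G*m1*m2/r^2 = 6.674e-11 * 7.200e+25 * 3.300e+25 / (3.000e+09)^2 = 6.674e-11 * 2.376e+51 / 9.000e+18 = 1.762e+22

1.762e+22 N


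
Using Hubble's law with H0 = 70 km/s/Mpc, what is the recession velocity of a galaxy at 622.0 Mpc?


v = H0 * d = 70 * 622.0 = 43540.0

43540.0 km/s


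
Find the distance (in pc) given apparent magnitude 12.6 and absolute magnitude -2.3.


d = 10^((m - M + 5)/5) = 10^((12.6 - -2.3 + 5)/5) = 9549.9259

9549.9259 pc


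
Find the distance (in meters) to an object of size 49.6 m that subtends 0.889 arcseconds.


D = size / theta_rad, theta_rad = 0.889 * pi/(180*3600) = 4.310e-06, D = 1.151e+07

1.151e+07 m


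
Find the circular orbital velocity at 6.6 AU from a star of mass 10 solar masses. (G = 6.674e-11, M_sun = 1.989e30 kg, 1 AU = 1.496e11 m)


v = sqrt(GM/r) = sqrt(6.674e-11 * 1.989e+31 / 9.874e+11) = 36666.7762

36666.7762 m/s


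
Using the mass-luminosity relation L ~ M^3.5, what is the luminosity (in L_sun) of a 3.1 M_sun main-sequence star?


L/L_sun = (M/M_sun)^3.5 = 3.1^3.5 = 52.4525

52.4525 L_sun


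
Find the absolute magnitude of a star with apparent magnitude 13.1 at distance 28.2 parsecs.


M = m - 5*log10(d) + 5 = 13.1 - 5*log10(28.2) + 5 = 10.8488

10.8488


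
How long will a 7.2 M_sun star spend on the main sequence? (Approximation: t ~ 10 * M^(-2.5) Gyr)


t = 10 * M^(-2.5) = 10 * 7.2^(-2.5) = 0.0719

0.0719 Gyr


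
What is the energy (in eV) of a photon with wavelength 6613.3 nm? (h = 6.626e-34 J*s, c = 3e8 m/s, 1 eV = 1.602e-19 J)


E = hc/lambda = 6.626e-34 * 3e8 / 6.613e-06 = 3.006e-20 J = 0.1876 eV

0.1876 eV


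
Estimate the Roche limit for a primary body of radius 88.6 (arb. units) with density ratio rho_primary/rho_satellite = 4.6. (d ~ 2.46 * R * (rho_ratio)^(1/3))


d_Roche = 2.46 * 88.6 * 4.6^(1/3) = 362.4834

362.4834


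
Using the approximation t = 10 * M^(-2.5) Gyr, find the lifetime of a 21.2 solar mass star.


t = 10 * M^(-2.5) = 10 * 21.2^(-2.5) = 0.0048

0.0048 Gyr


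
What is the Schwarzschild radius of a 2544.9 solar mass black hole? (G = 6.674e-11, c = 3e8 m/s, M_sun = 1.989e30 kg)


M = 2544.9 * 1.989e30 kg = 5.0618061e+33 kg. rs = 2GM/c^2 = 2 * 6.674e-11 * 5.0618061e+33 / (3e8)^2 = 7.507e+06

7.507e+06 m


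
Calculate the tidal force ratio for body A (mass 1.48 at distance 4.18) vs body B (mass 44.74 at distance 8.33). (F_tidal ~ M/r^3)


Ratio = (M1/r1^3) / (M2/r2^3) = (1.48/4.18^3) / (44.74/8.33^3) = 0.2618

0.2618


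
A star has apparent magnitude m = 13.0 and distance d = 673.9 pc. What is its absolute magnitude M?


M = m - 5*log10(d) + 5 = 13.0 - 5*log10(673.9) + 5 = 3.857

3.857


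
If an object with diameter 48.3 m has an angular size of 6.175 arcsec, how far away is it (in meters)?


D = size / theta_rad, theta_rad = 6.175 * pi/(180*3600) = 2.994e-05, D = 1.613e+06

1.613e+06 m


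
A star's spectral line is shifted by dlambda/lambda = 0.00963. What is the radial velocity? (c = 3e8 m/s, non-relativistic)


v = (dlambda/lambda) * c = 0.00963 * 3e8 = 2.889e+06

2.889e+06 m/s


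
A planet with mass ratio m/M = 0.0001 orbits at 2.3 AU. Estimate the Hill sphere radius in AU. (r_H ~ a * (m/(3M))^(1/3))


r_H = a * (m/3M)^(1/3) = 2.3 * (0.0001/3)^(1/3) = 0.074

0.074 AU


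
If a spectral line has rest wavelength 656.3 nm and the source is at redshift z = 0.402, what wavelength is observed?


lam_obs = lam_emit * (1 + z) = 656.3 * (1 + 0.402) = 920.1326

920.1326 nm


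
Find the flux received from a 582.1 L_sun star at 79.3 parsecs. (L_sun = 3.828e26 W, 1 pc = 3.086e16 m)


F = L / (4*pi*d^2) = 2.228e+29 / (4*pi*(2.447e+18)^2) = 2.961e-09

2.961e-09 W/m^2


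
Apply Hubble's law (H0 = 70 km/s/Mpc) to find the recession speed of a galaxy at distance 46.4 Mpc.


v = H0 * d = 70 * 46.4 = 3248.0

3248.0 km/s


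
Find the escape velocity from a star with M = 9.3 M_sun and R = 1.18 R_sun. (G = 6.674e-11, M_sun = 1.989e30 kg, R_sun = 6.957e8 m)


M = 9.3 * 1.989e30 kg = 1.84977e+31 kg; R = 1.18 * 6.957e8 m = 8.20926e+08 m. v_esc = sqrt(2GM/R) = sqrt(2 * 6.674e-11 * 1.84977e+31 / 8.20926e+08) = 1.734e+06

1.734e+06 m/s


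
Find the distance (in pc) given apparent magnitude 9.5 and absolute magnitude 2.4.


d = 10^((m - M + 5)/5) = 10^((9.5 - 2.4 + 5)/5) = 263.0268

263.0268 pc


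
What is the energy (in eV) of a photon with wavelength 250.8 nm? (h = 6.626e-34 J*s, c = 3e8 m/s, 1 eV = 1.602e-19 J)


E = hc/lambda = 6.626e-34 * 3e8 / 2.508e-07 = 7.926e-19 J = 4.9475 eV

4.9475 eV


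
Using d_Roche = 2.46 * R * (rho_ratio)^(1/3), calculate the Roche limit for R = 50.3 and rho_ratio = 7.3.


d_Roche = 2.46 * 50.3 * 7.3^(1/3) = 240.0366

240.0366


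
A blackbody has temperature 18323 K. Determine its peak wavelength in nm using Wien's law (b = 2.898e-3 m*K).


lam_max = b / T = 2.898e-3 / 18323 = 1.582e-07 m = 158.1619 nm

158.1619 nm


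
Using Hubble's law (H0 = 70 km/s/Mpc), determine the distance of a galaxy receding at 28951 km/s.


d = v / H0 = 28951 / 70 = 413.5857

413.5857 Mpc


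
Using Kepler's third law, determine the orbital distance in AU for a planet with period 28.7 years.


a = P^(2/3) = 28.7^(2/3) = 9.3739

9.3739 AU


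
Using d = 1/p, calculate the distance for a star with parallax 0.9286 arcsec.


d = 1/p = 1/0.9286 = 1.0769

1.0769 pc


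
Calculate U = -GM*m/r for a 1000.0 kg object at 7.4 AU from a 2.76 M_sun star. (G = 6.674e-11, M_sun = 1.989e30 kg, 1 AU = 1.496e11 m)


M = 2.76 * 1.989e30 kg = 5.48964e+30 kg; r = 7.4 AU * 1.496e11 m/AU = 1.10704e+12 m. U = -GM*m/r = -(6.674e-11 * 5.48964e+30 * 1000.0) / 1.10704e+12 = -3.310e+11

-3.310e+11 J


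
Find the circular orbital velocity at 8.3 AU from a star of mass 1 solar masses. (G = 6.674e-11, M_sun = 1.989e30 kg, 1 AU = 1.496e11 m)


v = sqrt(GM/r) = sqrt(6.674e-11 * 1.989e+30 / 1.242e+12) = 10339.6455

10339.6455 m/s


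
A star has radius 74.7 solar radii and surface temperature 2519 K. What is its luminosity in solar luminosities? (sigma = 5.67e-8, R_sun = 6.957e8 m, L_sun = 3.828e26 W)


R = 74.7 * 6.957e8 m = 5.196879e+10 m. L = 4*pi*R^2*sigma*T^4 = 4*pi*(5.196879e+10)^2 * 5.67e-8 * 2519^4 = 7.748021252e+28 W. L/L_sun = 7.748021252e+28 / 3.828e26 = 202.4039

202.4039 L_sun


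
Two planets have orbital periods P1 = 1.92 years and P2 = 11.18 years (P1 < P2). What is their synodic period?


1/P_syn = |1/P1 - 1/P2| = |1/1.92 - 1/11.18| => P_syn = 2.3181

2.3181 years


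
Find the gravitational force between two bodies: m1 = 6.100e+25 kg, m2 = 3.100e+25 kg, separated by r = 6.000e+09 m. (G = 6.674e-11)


F = G*m1*m2/r^2 = 6.674e-11 * 6.100e+25 * 3.100e+25 / (6.000e+09)^2 = 6.674e-11 * 1.891e+51 / 3.600e+19 = 3.506e+21

3.506e+21 N


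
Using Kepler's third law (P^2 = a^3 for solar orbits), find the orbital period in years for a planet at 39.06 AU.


P = a^(3/2) = 39.06^1.5 = 244.1172

244.1172 years


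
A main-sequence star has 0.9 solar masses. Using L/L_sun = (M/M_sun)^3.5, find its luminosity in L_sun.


L/L_sun = (M/M_sun)^3.5 = 0.9^3.5 = 0.6916

0.6916 L_sun


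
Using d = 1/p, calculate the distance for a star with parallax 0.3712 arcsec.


d = 1/p = 1/0.3712 = 2.694

2.694 pc


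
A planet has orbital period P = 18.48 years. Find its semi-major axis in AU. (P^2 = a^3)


a = P^(2/3) = 18.48^(2/3) = 6.9899

6.9899 AU


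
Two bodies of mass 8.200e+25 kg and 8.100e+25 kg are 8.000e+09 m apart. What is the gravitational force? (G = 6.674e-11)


F = G*m1*m2/r^2 = 6.674e-11 * 8.200e+25 * 8.100e+25 / (8.000e+09)^2 = 6.674e-11 * 6.642e+51 / 6.400e+19 = 6.926e+21

6.926e+21 N


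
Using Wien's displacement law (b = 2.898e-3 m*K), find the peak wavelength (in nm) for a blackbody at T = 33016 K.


lam_max = b / T = 2.898e-3 / 33016 = 8.778e-08 m = 87.7756 nm

87.7756 nm


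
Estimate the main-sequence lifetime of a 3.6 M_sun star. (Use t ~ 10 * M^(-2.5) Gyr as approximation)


t = 10 * M^(-2.5) = 10 * 3.6^(-2.5) = 0.4067

0.4067 Gyr


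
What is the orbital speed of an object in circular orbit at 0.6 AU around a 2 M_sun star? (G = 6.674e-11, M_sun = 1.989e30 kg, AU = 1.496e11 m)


v = sqrt(GM/r) = sqrt(6.674e-11 * 3.978e+30 / 8.976e+10) = 54385.6181

54385.6181 m/s


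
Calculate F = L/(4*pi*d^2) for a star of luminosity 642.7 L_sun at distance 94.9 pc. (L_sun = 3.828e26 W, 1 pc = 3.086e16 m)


F = L / (4*pi*d^2) = 2.460e+29 / (4*pi*(2.929e+18)^2) = 2.283e-09

2.283e-09 W/m^2


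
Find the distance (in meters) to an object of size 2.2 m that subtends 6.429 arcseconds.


D = size / theta_rad, theta_rad = 6.429 * pi/(180*3600) = 3.117e-05, D = 70583.6948

70583.6948 m


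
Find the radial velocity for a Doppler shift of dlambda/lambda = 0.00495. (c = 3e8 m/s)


v = (dlambda/lambda) * c = 0.00495 * 3e8 = 1.485e+06

1.485e+06 m/s


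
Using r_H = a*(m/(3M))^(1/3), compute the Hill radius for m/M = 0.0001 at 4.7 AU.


r_H = a * (m/3M)^(1/3) = 4.7 * (0.0001/3)^(1/3) = 0.1513

0.1513 AU


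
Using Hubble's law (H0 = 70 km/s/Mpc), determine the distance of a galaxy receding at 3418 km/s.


d = v / H0 = 3418 / 70 = 48.8286

48.8286 Mpc


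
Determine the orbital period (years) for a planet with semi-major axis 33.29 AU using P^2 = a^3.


P = a^(3/2) = 33.29^1.5 = 192.0749

192.0749 years


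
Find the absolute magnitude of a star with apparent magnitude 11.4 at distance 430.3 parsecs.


M = m - 5*log10(d) + 5 = 11.4 - 5*log10(430.3) + 5 = 3.2311

3.2311


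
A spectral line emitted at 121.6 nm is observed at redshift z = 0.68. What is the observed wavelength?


lam_obs = lam_emit * (1 + z) = 121.6 * (1 + 0.68) = 204.288

204.288 nm


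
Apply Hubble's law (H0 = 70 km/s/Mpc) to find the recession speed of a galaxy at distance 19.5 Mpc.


v = H0 * d = 70 * 19.5 = 1365.0

1365.0 km/s


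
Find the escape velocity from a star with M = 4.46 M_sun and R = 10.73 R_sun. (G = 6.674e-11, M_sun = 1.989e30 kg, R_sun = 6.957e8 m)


M = 4.46 * 1.989e30 kg = 8.87094e+30 kg; R = 10.73 * 6.957e8 m = 7.464861e+09 m. v_esc = sqrt(2GM/R) = sqrt(2 * 6.674e-11 * 8.87094e+30 / 7.464861e+09) = 398274.093

398274.093 m/s


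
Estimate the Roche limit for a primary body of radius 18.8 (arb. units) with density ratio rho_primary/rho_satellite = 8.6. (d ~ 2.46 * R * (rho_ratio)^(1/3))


d_Roche = 2.46 * 18.8 * 8.6^(1/3) = 94.7529

94.7529


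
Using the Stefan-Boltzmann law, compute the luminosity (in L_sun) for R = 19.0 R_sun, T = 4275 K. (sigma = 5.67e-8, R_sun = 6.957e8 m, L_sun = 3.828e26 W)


R = 19.0 * 6.957e8 m = 1.32183e+10 m. L = 4*pi*R^2*sigma*T^4 = 4*pi*(1.32183e+10)^2 * 5.67e-8 * 4275^4 = 4.158039472e+28 W. L/L_sun = 4.158039472e+28 / 3.828e26 = 108.6217

108.6217 L_sun


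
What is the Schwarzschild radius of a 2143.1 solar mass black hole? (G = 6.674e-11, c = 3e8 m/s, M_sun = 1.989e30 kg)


M = 2143.1 * 1.989e30 kg = 4.2626259e+33 kg. rs = 2GM/c^2 = 2 * 6.674e-11 * 4.2626259e+33 / (3e8)^2 = 6.322e+06

6.322e+06 m


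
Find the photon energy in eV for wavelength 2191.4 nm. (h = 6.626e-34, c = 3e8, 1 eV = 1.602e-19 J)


E = hc/lambda = 6.626e-34 * 3e8 / 2.191e-06 = 9.071e-20 J = 0.5662 eV

0.5662 eV


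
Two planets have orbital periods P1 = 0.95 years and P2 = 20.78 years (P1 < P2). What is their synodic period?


1/P_syn = |1/P1 - 1/P2| = |1/0.95 - 1/20.78| => P_syn = 0.9955

0.9955 years


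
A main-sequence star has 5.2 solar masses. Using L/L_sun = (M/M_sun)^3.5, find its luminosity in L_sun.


L/L_sun = (M/M_sun)^3.5 = 5.2^3.5 = 320.6356

320.6356 L_sun


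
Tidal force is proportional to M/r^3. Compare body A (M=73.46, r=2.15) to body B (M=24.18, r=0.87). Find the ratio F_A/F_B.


Ratio = (M1/r1^3) / (M2/r2^3) = (73.46/2.15^3) / (24.18/0.87^3) = 0.2013

0.2013


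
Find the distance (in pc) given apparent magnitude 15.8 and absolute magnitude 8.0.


d = 10^((m - M + 5)/5) = 10^((15.8 - 8.0 + 5)/5) = 363.0781

363.0781 pc


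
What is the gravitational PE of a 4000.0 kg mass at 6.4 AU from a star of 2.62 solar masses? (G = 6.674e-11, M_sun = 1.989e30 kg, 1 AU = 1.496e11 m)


M = 2.62 * 1.989e30 kg = 5.21118e+30 kg; r = 6.4 AU * 1.496e11 m/AU = 9.5744e+11 m. U = -GM*m/r = -(6.674e-11 * 5.21118e+30 * 4000.0) / 9.5744e+11 = -1.453e+12

-1.453e+12 J


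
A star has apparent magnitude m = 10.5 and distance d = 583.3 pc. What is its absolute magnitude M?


M = m - 5*log10(d) + 5 = 10.5 - 5*log10(583.3) + 5 = 1.6705

1.6705


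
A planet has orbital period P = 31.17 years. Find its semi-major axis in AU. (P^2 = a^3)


a = P^(2/3) = 31.17^(2/3) = 9.9043

9.9043 AU


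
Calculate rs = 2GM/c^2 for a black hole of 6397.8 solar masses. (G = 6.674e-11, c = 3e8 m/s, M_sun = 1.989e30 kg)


M = 6397.8 * 1.989e30 kg = 1.27252242e+34 kg. rs = 2GM/c^2 = 2 * 6.674e-11 * 1.27252242e+34 / (3e8)^2 = 1.887e+07

1.887e+07 m


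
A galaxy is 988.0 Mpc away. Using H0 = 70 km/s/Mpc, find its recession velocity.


v = H0 * d = 70 * 988.0 = 69160.0

69160.0 km/s


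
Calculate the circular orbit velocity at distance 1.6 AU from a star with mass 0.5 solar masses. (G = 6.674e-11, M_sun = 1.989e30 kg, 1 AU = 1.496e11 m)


v = sqrt(GM/r) = sqrt(6.674e-11 * 9.945e+29 / 2.394e+11) = 16652.1267

16652.1267 m/s


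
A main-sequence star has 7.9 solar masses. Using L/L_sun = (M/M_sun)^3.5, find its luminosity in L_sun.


L/L_sun = (M/M_sun)^3.5 = 7.9^3.5 = 1385.7817

1385.7817 L_sun


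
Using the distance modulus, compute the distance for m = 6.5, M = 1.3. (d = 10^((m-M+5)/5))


d = 10^((m - M + 5)/5) = 10^((6.5 - 1.3 + 5)/5) = 109.6478

109.6478 pc


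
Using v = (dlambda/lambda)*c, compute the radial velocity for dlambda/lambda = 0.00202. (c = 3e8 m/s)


v = (dlambda/lambda) * c = 0.00202 * 3e8 = 606000.0

606000.0 m/s


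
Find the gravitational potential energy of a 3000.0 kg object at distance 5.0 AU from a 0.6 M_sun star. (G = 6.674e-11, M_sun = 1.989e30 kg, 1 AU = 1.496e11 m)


M = 0.6 * 1.989e30 kg = 1.1934e+30 kg; r = 5.0 AU * 1.496e11 m/AU = 7.48e+11 m. U = -GM*m/r = -(6.674e-11 * 1.1934e+30 * 3000.0) / 7.48e+11 = -3.194e+11

-3.194e+11 J


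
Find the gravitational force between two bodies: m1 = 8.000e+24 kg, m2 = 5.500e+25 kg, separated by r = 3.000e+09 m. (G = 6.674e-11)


F = G*m1*m2/r^2 = 6.674e-11 * 8.000e+24 * 5.500e+25 / (3.000e+09)^2 = 6.674e-11 * 4.400e+50 / 9.000e+18 = 3.263e+21

3.263e+21 N


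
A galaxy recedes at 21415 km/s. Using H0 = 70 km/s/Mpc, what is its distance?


d = v / H0 = 21415 / 70 = 305.9286

305.9286 Mpc


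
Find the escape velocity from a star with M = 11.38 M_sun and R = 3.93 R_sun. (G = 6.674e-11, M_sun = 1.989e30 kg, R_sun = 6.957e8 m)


M = 11.38 * 1.989e30 kg = 2.263482e+31 kg; R = 3.93 * 6.957e8 m = 2.734101e+09 m. v_esc = sqrt(2GM/R) = sqrt(2 * 6.674e-11 * 2.263482e+31 / 2.734101e+09) = 1.051e+06

1.051e+06 m/s


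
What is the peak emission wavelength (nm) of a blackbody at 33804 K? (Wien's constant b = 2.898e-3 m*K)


lam_max = b / T = 2.898e-3 / 33804 = 8.573e-08 m = 85.7295 nm

85.7295 nm


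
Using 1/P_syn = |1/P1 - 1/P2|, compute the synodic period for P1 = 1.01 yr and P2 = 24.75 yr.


1/P_syn = |1/P1 - 1/P2| = |1/1.01 - 1/24.75| => P_syn = 1.053

1.053 years


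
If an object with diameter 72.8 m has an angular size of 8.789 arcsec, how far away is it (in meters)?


D = size / theta_rad, theta_rad = 8.789 * pi/(180*3600) = 4.261e-05, D = 1.709e+06

1.709e+06 m


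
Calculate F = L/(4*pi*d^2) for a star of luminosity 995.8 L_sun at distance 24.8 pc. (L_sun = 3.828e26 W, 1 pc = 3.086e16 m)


F = L / (4*pi*d^2) = 3.812e+29 / (4*pi*(7.653e+17)^2) = 5.179e-08

5.179e-08 W/m^2


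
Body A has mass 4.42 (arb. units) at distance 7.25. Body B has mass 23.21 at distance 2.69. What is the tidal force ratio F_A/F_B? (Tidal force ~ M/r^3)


Ratio = (M1/r1^3) / (M2/r2^3) = (4.42/7.25^3) / (23.21/2.69^3) = 0.0097

0.0097


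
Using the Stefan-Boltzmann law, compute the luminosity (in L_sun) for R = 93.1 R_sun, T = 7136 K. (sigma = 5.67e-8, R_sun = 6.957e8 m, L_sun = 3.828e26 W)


R = 93.1 * 6.957e8 m = 6.476967e+10 m. L = 4*pi*R^2*sigma*T^4 = 4*pi*(6.476967e+10)^2 * 5.67e-8 * 7136^4 = 7.750962881e+30 W. L/L_sun = 7.750962881e+30 / 3.828e26 = 20248.0744

20248.0744 L_sun


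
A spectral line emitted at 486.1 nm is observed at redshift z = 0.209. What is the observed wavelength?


lam_obs = lam_emit * (1 + z) = 486.1 * (1 + 0.209) = 587.6949

587.6949 nm


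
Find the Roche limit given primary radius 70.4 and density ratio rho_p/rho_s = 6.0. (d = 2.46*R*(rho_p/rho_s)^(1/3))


d_Roche = 2.46 * 70.4 * 6.0^(1/3) = 314.6962

314.6962


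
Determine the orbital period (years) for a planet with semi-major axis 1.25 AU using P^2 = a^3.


P = a^(3/2) = 1.25^1.5 = 1.3975

1.3975 years


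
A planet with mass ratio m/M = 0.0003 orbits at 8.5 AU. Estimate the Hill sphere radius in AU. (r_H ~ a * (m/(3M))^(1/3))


r_H = a * (m/3M)^(1/3) = 8.5 * (0.0003/3)^(1/3) = 0.3945

0.3945 AU


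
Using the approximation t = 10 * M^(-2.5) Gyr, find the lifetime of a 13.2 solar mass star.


t = 10 * M^(-2.5) = 10 * 13.2^(-2.5) = 0.0158

0.0158 Gyr


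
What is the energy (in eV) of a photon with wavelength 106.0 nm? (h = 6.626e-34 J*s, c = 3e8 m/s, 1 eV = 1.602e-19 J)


E = hc/lambda = 6.626e-34 * 3e8 / 1.060e-07 = 1.875e-18 J = 11.7059 eV

11.7059 eV


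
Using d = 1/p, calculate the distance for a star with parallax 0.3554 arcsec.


d = 1/p = 1/0.3554 = 2.8137

2.8137 pc


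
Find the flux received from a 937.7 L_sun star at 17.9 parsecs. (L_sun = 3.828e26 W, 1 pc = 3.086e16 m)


F = L / (4*pi*d^2) = 3.590e+29 / (4*pi*(5.524e+17)^2) = 9.361e-08

9.361e-08 W/m^2


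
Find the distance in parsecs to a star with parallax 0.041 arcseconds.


d = 1/p = 1/0.041 = 24.3902

24.3902 pc


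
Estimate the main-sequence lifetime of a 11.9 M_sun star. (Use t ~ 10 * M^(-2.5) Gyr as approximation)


t = 10 * M^(-2.5) = 10 * 11.9^(-2.5) = 0.0205

0.0205 Gyr


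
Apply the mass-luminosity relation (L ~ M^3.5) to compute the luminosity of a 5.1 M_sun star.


L/L_sun = (M/M_sun)^3.5 = 5.1^3.5 = 299.5681

299.5681 L_sun


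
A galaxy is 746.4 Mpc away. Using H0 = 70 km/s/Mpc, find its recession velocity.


v = H0 * d = 70 * 746.4 = 52248.0

52248.0 km/s


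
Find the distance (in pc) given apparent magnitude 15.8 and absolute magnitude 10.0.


d = 10^((m - M + 5)/5) = 10^((15.8 - 10.0 + 5)/5) = 144.544

144.544 pc


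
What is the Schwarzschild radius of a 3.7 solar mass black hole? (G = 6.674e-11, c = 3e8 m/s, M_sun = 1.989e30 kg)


M = 3.7 * 1.989e30 kg = 7.3593e+30 kg. rs = 2GM/c^2 = 2 * 6.674e-11 * 7.3593e+30 / (3e8)^2 = 10914.6596

10914.6596 m


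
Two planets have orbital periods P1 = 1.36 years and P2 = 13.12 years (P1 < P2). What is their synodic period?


1/P_syn = |1/P1 - 1/P2| = |1/1.36 - 1/13.12| => P_syn = 1.5173

1.5173 years


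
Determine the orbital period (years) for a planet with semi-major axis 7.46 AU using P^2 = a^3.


P = a^(3/2) = 7.46^1.5 = 20.3755

20.3755 years


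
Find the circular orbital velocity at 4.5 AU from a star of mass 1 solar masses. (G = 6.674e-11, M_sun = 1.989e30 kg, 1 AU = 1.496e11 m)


v = sqrt(GM/r) = sqrt(6.674e-11 * 1.989e+30 / 6.732e+11) = 14042.3062

14042.3062 m/s
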